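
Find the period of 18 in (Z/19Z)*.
2

19 is prime, so ord(18) divides φ(19) = 18.
Divisors of 18: 1, 2, 3, 6, 9, 18.
Repeated squaring: 18^1 ≡ 18, 18^2 ≡ 1, 18^4 ≡ 1, 18^8 ≡ 1, 18^16 ≡ 1 (mod 19).
Test 18^d mod 19 for each divisor d in increasing order:
18^1 ≡ 18
18^2 ≡ 1  ← first divisor giving 1
The order is 2.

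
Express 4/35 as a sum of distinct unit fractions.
1/9 + 1/315

Greedy algorithm:
4/35: ceiling(35/4) = 9, use 1/9
1/315: ceiling(315/1) = 315, use 1/315
Result: 4/35 = 1/9 + 1/315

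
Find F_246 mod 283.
209

Matrix identity: Q^n = [[F_(n+1), F_n], [F_n, F_(n-1)]] with Q = [[1,1],[1,0]].
n = 246 = 11110110₂. Square-and-multiply, entries mod 283:
Q^1 = [[1,1],[1,0]]
Q^3 = (Q^1)²·Q = [[3,2],[2,1]]
Q^7 = (Q^3)²·Q = [[21,13],[13,8]]
Q^15 = (Q^7)²·Q = [[138,44],[44,94]]
Q^30 = (Q^15)² = [[38,20],[20,18]]
Q^61 = (Q^30)²·Q = [[134,146],[146,271]]
Q^123 = (Q^61)²·Q = [[201,218],[218,266]]
Q^246 = (Q^123)² = [[195,209],[209,269]]
F_246 mod 283 = Q^246[0][1] = 209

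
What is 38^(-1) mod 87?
71

gcd(38, 87) = 1, so the inverse exists.
Extended Euclidean algorithm on (87, 38):
87 = 2 × 38 + 11  ⟹  11 = (1)·87 + (-2)·38
38 = 3 × 11 + 5  ⟹  5 = (-3)·87 + (7)·38
11 = 2 × 5 + 1  ⟹  1 = (7)·87 + (-16)·38
So (-16)·38 ≡ 1 (mod 87), i.e. 38^(-1) ≡ -16 ≡ 71 (mod 87).
Check: 38 × 71 = 2698 ≡ 1 (mod 87)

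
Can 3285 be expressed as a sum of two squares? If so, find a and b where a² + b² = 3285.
6² + 57² (a=6, b=57)

Factorization: 3285 = 3^2 × 5 × 73
By Fermat: n is sum of two squares iff every prime p ≡ 3 (mod 4) appears to even power.
All primes ≡ 3 (mod 4) appear to even power.
Search a = 0, 1, 2, … for 3285 - a² a perfect square: first hit at a = 6: 3285 - 36 = 3249 = 57².
3285 = 6² + 57² = 36 + 3249 ✓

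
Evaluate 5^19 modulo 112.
61

Repeated squaring. Binary of 19 = 10011.
5^1 ≡ 5 (mod 112); 5^2 ≡ 25 (mod 112); 5^4 ≡ 65 (mod 112); 5^8 ≡ 81 (mod 112); 5^16 ≡ 65 (mod 112)
5^19 = 5^1 × 5^2 × 5^16 ≡ 61 (mod 112)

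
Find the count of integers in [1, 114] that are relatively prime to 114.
36

114 = 2 × 3 × 19
φ(n) = n × ∏(1 - 1/p) for each prime p dividing n
φ(114) = 114 × (1 - 1/2) × (1 - 1/3) × (1 - 1/19) = 36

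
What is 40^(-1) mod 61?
29

gcd(40, 61) = 1, so the inverse exists.
Extended Euclidean algorithm on (61, 40):
61 = 1 × 40 + 21  ⟹  21 = (1)·61 + (-1)·40
40 = 1 × 21 + 19  ⟹  19 = (-1)·61 + (2)·40
21 = 1 × 19 + 2  ⟹  2 = (2)·61 + (-3)·40
19 = 9 × 2 + 1  ⟹  1 = (-19)·61 + (29)·40
So (29)·40 ≡ 1 (mod 61), i.e. 40^(-1) ≡ 29 (mod 61).
Check: 40 × 29 = 1160 ≡ 1 (mod 61)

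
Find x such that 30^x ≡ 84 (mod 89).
62

Baby-step giant-step with step n = ⌈√89⌉ = 10.
Baby steps 30^j mod 89 (j:value) for j=0..9: 0:1, 1:30, 2:10, 3:33, 4:11, 5:63, 6:21, 7:7, 8:32, 9:70.
Giant-step multiplier: 30^(-10) ≡ 30^(88-10) = 30^78 ≡ 42 (mod 89).
Giant steps γ_i = 84·42^i mod 89: γ_0=84, γ_1=57, γ_2=80, γ_3=67, γ_4=55, γ_5=85, γ_6=10 (in table at j=2).
x = i·n + j = 6·10 + 2 = 62.
Check: 30^62 ≡ 84 (mod 89).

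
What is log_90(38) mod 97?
61

Baby-step giant-step with step n = ⌈√97⌉ = 10.
Baby steps 90^j mod 97 (j:value) for j=0..9: 0:1, 1:90, 2:49, 3:45, 4:73, 5:71, 6:85, 7:84, 8:91, 9:42.
Giant-step multiplier: 90^(-10) ≡ 90^(96-10) = 90^86 ≡ 32 (mod 97).
Giant steps γ_i = 38·32^i mod 97: γ_0=38, γ_1=52, γ_2=15, γ_3=92, γ_4=34, γ_5=21, γ_6=90 (in table at j=1).
x = i·n + j = 6·10 + 1 = 61.
Check: 90^61 ≡ 38 (mod 97).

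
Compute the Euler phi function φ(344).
168

344 = 2^3 × 43
φ(n) = n × ∏(1 - 1/p) for each prime p dividing n
φ(344) = 344 × (1 - 1/2) × (1 - 1/43) = 168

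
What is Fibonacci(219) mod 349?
191

Matrix identity: Q^n = [[F_(n+1), F_n], [F_n, F_(n-1)]] with Q = [[1,1],[1,0]].
n = 219 = 11011011₂. Square-and-multiply, entries mod 349:
Q^1 = [[1,1],[1,0]]
Q^3 = (Q^1)²·Q = [[3,2],[2,1]]
Q^6 = (Q^3)² = [[13,8],[8,5]]
Q^13 = (Q^6)²·Q = [[28,233],[233,144]]
Q^27 = (Q^13)²·Q = [[221,280],[280,290]]
Q^54 = (Q^27)² = [[205,339],[339,215]]
Q^109 = (Q^54)²·Q = [[233,245],[245,337]]
Q^219 = (Q^109)²·Q = [[241,191],[191,50]]
F_219 mod 349 = Q^219[0][1] = 191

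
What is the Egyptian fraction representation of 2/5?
1/3 + 1/15

Greedy algorithm:
2/5: ceiling(5/2) = 3, use 1/3
1/15: ceiling(15/1) = 15, use 1/15
Result: 2/5 = 1/3 + 1/15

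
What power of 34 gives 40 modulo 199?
168

Baby-step giant-step with step n = ⌈√199⌉ = 15.
Baby steps 34^j mod 199 (j:value) for j=0..14: 0:1, 1:34, 2:161, 3:101, 4:51, 5:142, 6:52, 7:176, 8:14, 9:78, 10:65, 11:21, 12:117, 13:197, 14:131.
Giant-step multiplier: 34^(-15) ≡ 34^(198-15) = 34^183 ≡ 55 (mod 199).
Giant steps γ_i = 40·55^i mod 199: γ_0=40, γ_1=11, γ_2=8, γ_3=42, γ_4=121, γ_5=88, γ_6=64, γ_7=137, γ_8=172, γ_9=107, γ_10=114, γ_11=101 (in table at j=3).
x = i·n + j = 11·15 + 3 = 168.
Check: 34^168 ≡ 40 (mod 199).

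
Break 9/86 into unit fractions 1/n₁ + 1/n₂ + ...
1/10 + 1/215

Greedy algorithm:
9/86: ceiling(86/9) = 10, use 1/10
1/215: ceiling(215/1) = 215, use 1/215
Result: 9/86 = 1/10 + 1/215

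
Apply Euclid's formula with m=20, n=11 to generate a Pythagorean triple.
(279, 440, 521)

Euclid's formula: a = m² - n², b = 2mn, c = m² + n²
m = 20, n = 11
a = 20² - 11² = 400 - 121 = 279
b = 2 × 20 × 11 = 440
c = 20² + 11² = 400 + 121 = 521
Verification: 279² + 440² = 77841 + 193600 = 271441 = 521² ✓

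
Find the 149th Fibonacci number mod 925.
224

Matrix identity: Q^n = [[F_(n+1), F_n], [F_n, F_(n-1)]] with Q = [[1,1],[1,0]].
n = 149 = 10010101₂. Square-and-multiply, entries mod 925:
Q^1 = [[1,1],[1,0]]
Q^2 = (Q^1)² = [[2,1],[1,1]]
Q^4 = (Q^2)² = [[5,3],[3,2]]
Q^9 = (Q^4)²·Q = [[55,34],[34,21]]
Q^18 = (Q^9)² = [[481,734],[734,672]]
Q^37 = (Q^18)²·Q = [[444,517],[517,852]]
Q^74 = (Q^37)² = [[75,332],[332,668]]
Q^149 = (Q^74)²·Q = [[850,224],[224,626]]
F_149 mod 925 = Q^149[0][1] = 224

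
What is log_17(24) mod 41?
21

Baby-step giant-step with step n = ⌈√41⌉ = 7.
Baby steps 17^j mod 41 (j:value) for j=0..6: 0:1, 1:17, 2:2, 3:34, 4:4, 5:27, 6:8.
Giant-step multiplier: 17^(-7) ≡ 17^(40-7) = 17^33 ≡ 19 (mod 41).
Giant steps γ_i = 24·19^i mod 41: γ_0=24, γ_1=5, γ_2=13, γ_3=1 (in table at j=0).
x = i·n + j = 3·7 + 0 = 21.
Check: 17^21 ≡ 24 (mod 41).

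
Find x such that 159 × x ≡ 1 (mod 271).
75

gcd(159, 271) = 1, so the inverse exists.
Extended Euclidean algorithm on (271, 159):
271 = 1 × 159 + 112  ⟹  112 = (1)·271 + (-1)·159
159 = 1 × 112 + 47  ⟹  47 = (-1)·271 + (2)·159
112 = 2 × 47 + 18  ⟹  18 = (3)·271 + (-5)·159
47 = 2 × 18 + 11  ⟹  11 = (-7)·271 + (12)·159
18 = 1 × 11 + 7  ⟹  7 = (10)·271 + (-17)·159
11 = 1 × 7 + 4  ⟹  4 = (-17)·271 + (29)·159
7 = 1 × 4 + 3  ⟹  3 = (27)·271 + (-46)·159
4 = 1 × 3 + 1  ⟹  1 = (-44)·271 + (75)·159
So (75)·159 ≡ 1 (mod 271), i.e. 159^(-1) ≡ 75 (mod 271).
Check: 159 × 75 = 11925 ≡ 1 (mod 271)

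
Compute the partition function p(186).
1171432692373

p(n) counts ways to write n as a sum of positive integers (order ignored).
Euler's pentagonal recurrence: p(k) = p(k-1) + p(k-2) - p(k-5) - p(k-7) + p(k-12) + p(k-15) - ... (offsets j(3j∓1)/2, signs ++--, p(0)=1, p(<0)=0).
DP table for k = 0..185: p(0)=1, p(1)=1, p(2)=2, p(3)=3, p(4)=5, p(5)=7, p(6)=11, p(7)=15, p(8)=22, p(9)=30, p(10)=42, p(11)=56, p(12)=77, p(13)=101, p(14)=135, p(15)=176, p(16)=231, p(17)=297, p(18)=385, p(19)=490, p(20)=627, p(21)=792, p(22)=1002, p(23)=1255, p(24)=1575, p(25)=1958, p(26)=2436, p(27)=3010, p(28)=3718, p(29)=4565, p(30)=5604, p(31)=6842, p(32)=8349, p(33)=10143, p(34)=12310, p(35)=14883, p(36)=17977, p(37)=21637, p(38)=26015, p(39)=31185, p(40)=37338, p(41)=44583, p(42)=53174, p(43)=63261, p(44)=75175, p(45)=89134, p(46)=105558, p(47)=124754, p(48)=147273, p(49)=173525, p(50)=204226, p(51)=239943, p(52)=281589, p(53)=329931, p(54)=386155, p(55)=451276, p(56)=526823, p(57)=614154, p(58)=715220, p(59)=831820, p(60)=966467, p(61)=1121505, p(62)=1300156, p(63)=1505499, p(64)=1741630, p(65)=2012558, p(66)=2323520, p(67)=2679689, p(68)=3087735, p(69)=3554345, p(70)=4087968, p(71)=4697205, p(72)=5392783, p(73)=6185689, p(74)=7089500, p(75)=8118264, p(76)=9289091, p(77)=10619863, p(78)=12132164, p(79)=13848650, p(80)=15796476, p(81)=18004327, p(82)=20506255, p(83)=23338469, p(84)=26543660, p(85)=30167357, p(86)=34262962, p(87)=38887673, p(88)=44108109, p(89)=49995925, p(90)=56634173, p(91)=64112359, p(92)=72533807, p(93)=82010177, p(94)=92669720, p(95)=104651419, p(96)=118114304, p(97)=133230930, p(98)=150198136, p(99)=169229875, p(100)=190569292, p(101)=214481126, p(102)=241265379, p(103)=271248950, p(104)=304801365, p(105)=342325709, p(106)=384276336, p(107)=431149389, p(108)=483502844, p(109)=541946240, p(110)=607163746, p(111)=679903203, p(112)=761002156, p(113)=851376628, p(114)=952050665, p(115)=1064144451, p(116)=1188908248, p(117)=1327710076, p(118)=1482074143, p(119)=1653668665, p(120)=1844349560, p(121)=2056148051, p(122)=2291320912, p(123)=2552338241, p(124)=2841940500, p(125)=3163127352, p(126)=3519222692, p(127)=3913864295, p(128)=4351078600, p(129)=4835271870, p(130)=5371315400, p(131)=5964539504, p(132)=6620830889, p(133)=7346629512, p(134)=8149040695, p(135)=9035836076, p(136)=10015581680, p(137)=11097645016, p(138)=12292341831, p(139)=13610949895, p(140)=15065878135, p(141)=16670689208, p(142)=18440293320, p(143)=20390982757, p(144)=22540654445, p(145)=24908858009, p(146)=27517052599, p(147)=30388671978, p(148)=33549419497, p(149)=37027355200, p(150)=40853235313, p(151)=45060624582, p(152)=49686288421, p(153)=54770336324, p(154)=60356673280, p(155)=66493182097, p(156)=73232243759, p(157)=80630964769, p(158)=88751778802, p(159)=97662728555, p(160)=107438159466, p(161)=118159068427, p(162)=129913904637, p(163)=142798995930, p(164)=156919475295, p(165)=172389800255, p(166)=189334822579, p(167)=207890420102, p(168)=228204732751, p(169)=250438925115, p(170)=274768617130, p(171)=301384802048, p(172)=330495499613, p(173)=362326859895, p(174)=397125074750, p(175)=435157697830, p(176)=476715857290, p(177)=522115831195, p(178)=571701605655, p(179)=625846753120, p(180)=684957390936, p(181)=749474411781, p(182)=819876908323, p(183)=896684817527, p(184)=980462880430, p(185)=1071823774337.
Final step: p(186) = p(185) + p(184) - p(181) - p(179) + p(174) + p(171) - p(164) - p(160) + p(151) + p(146) - p(135) - p(129) + p(116) + p(109) - p(94) - p(86) + p(69) + p(60) - p(41) - p(31) + p(10)
= 1071823774337 + 980462880430 - 749474411781 - 625846753120 + 397125074750 + 301384802048 - 156919475295 - 107438159466 + 45060624582 + 27517052599 - 9035836076 - 4835271870 + 1188908248 + 541946240 - 92669720 - 34262962 + 3554345 + 966467 - 44583 - 6842 + 42
= 1171432692373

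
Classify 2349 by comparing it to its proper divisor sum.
deficient

Proper divisors of 2349: sum = 1 + 3 + 9 + 27 + 29 + 81 + 87 + 261 + 783 = 1281
Since 1281 < 2349, 2349 is deficient.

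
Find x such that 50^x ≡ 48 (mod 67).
61

Baby-step giant-step with step n = ⌈√67⌉ = 9.
Baby steps 50^j mod 67 (j:value) for j=0..8: 0:1, 1:50, 2:21, 3:45, 4:39, 5:7, 6:15, 7:13, 8:47.
Giant-step multiplier: 50^(-9) ≡ 50^(66-9) = 50^57 ≡ 27 (mod 67).
Giant steps γ_i = 48·27^i mod 67: γ_0=48, γ_1=23, γ_2=18, γ_3=17, γ_4=57, γ_5=65, γ_6=13 (in table at j=7).
x = i·n + j = 6·9 + 7 = 61.
Check: 50^61 ≡ 48 (mod 67).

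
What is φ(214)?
106

214 = 2 × 107
φ(n) = n × ∏(1 - 1/p) for each prime p dividing n
φ(214) = 214 × (1 - 1/2) × (1 - 1/107) = 106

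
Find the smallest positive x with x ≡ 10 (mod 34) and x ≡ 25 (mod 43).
928

Using Chinese Remainder Theorem:
M = 34 × 43 = 1462
M1 = 43, M2 = 34
y1 = 43^(-1) mod 34 = 19
y2 = 34^(-1) mod 43 = 19
x = (10×43×19 + 25×34×19) mod 1462 = 928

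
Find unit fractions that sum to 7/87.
1/13 + 1/283 + 1/320073

Greedy algorithm:
7/87: ceiling(87/7) = 13, use 1/13
4/1131: ceiling(1131/4) = 283, use 1/283
1/320073: ceiling(320073/1) = 320073, use 1/320073
Result: 7/87 = 1/13 + 1/283 + 1/320073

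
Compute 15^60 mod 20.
5

Repeated squaring. Binary of 60 = 111100.
15^1 ≡ 15 (mod 20); 15^2 ≡ 5 (mod 20); 15^4 ≡ 5 (mod 20); 15^8 ≡ 5 (mod 20); 15^16 ≡ 5 (mod 20); 15^32 ≡ 5 (mod 20)
15^60 = 15^4 × 15^8 × 15^16 × 15^32 ≡ 5 (mod 20)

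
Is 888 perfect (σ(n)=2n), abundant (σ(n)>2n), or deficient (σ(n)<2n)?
abundant

Proper divisors of 888: sum = 1 + 2 + 3 + 4 + 6 + 8 + 12 + 24 + 37 + 74 + 111 + 148 + 222 + 296 + 444 = 1392
Since 1392 > 888, 888 is abundant.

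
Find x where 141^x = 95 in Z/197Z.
97

Baby-step giant-step with step n = ⌈√197⌉ = 15.
Baby steps 141^j mod 197 (j:value) for j=0..14: 0:1, 1:141, 2:181, 3:108, 4:59, 5:45, 6:41, 7:68, 8:132, 9:94, 10:55, 11:72, 12:105, 13:30, 14:93.
Giant-step multiplier: 141^(-15) ≡ 141^(196-15) = 141^181 ≡ 71 (mod 197).
Giant steps γ_i = 95·71^i mod 197: γ_0=95, γ_1=47, γ_2=185, γ_3=133, γ_4=184, γ_5=62, γ_6=68 (in table at j=7).
x = i·n + j = 6·15 + 7 = 97.
Check: 141^97 ≡ 95 (mod 197).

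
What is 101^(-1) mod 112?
61

gcd(101, 112) = 1, so the inverse exists.
Extended Euclidean algorithm on (112, 101):
112 = 1 × 101 + 11  ⟹  11 = (1)·112 + (-1)·101
101 = 9 × 11 + 2  ⟹  2 = (-9)·112 + (10)·101
11 = 5 × 2 + 1  ⟹  1 = (46)·112 + (-51)·101
So (-51)·101 ≡ 1 (mod 112), i.e. 101^(-1) ≡ -51 ≡ 61 (mod 112).
Check: 101 × 61 = 6161 ≡ 1 (mod 112)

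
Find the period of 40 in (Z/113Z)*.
16

113 is prime, so ord(40) divides φ(113) = 112.
Divisors of 112: 1, 2, 4, 7, 8, 14, 16, 28, 56, 112.
Repeated squaring: 40^1 ≡ 40, 40^2 ≡ 18, 40^4 ≡ 98, 40^8 ≡ 112, 40^16 ≡ 1, 40^32 ≡ 1, 40^64 ≡ 1 (mod 113).
Test 40^d mod 113 for each divisor d in increasing order:
40^1 ≡ 40
40^2 ≡ 18
40^4 ≡ 98
40^7 = 40^4·40^2·40^1 ≡ 48
40^8 ≡ 112
40^14 = 40^8·40^4·40^2 ≡ 44
40^16 ≡ 1  ← first divisor giving 1
The order is 16.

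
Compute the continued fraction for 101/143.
[0; 1, 2, 2, 2, 8]

Euclidean algorithm steps:
101 = 0 × 143 + 101
143 = 1 × 101 + 42
101 = 2 × 42 + 17
42 = 2 × 17 + 8
17 = 2 × 8 + 1
8 = 8 × 1 + 0
Continued fraction: [0; 1, 2, 2, 2, 8]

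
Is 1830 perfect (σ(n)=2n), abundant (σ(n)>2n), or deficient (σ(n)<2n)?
abundant

Proper divisors of 1830: sum = 1 + 2 + 3 + 5 + 6 + 10 + 15 + 30 + 61 + 122 + 183 + 305 + 366 + 610 + 915 = 2634
Since 2634 > 1830, 1830 is abundant.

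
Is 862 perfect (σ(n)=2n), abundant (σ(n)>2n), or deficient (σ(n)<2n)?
deficient

Proper divisors of 862: sum = 1 + 2 + 431 = 434
Since 434 < 862, 862 is deficient.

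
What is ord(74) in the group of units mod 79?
78

79 is prime, so ord(74) divides φ(79) = 78.
Divisors of 78: 1, 2, 3, 6, 13, 26, 39, 78.
Repeated squaring: 74^1 ≡ 74, 74^2 ≡ 25, 74^4 ≡ 72, 74^8 ≡ 49, 74^16 ≡ 31, 74^32 ≡ 13, 74^64 ≡ 11 (mod 79).
Test 74^d mod 79 for each divisor d in increasing order:
74^1 ≡ 74
74^2 ≡ 25
74^3 = 74^2·74^1 ≡ 33
74^6 = 74^4·74^2 ≡ 62
74^13 = 74^8·74^4·74^1 ≡ 56
74^26 = 74^16·74^8·74^2 ≡ 55
74^39 = 74^32·74^4·74^2·74^1 ≡ 78
74^78 = 74^64·74^8·74^4·74^2 ≡ 1  ← first divisor giving 1
The order is 78.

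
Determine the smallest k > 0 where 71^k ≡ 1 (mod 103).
102

103 is prime, so ord(71) divides φ(103) = 102.
Divisors of 102: 1, 2, 3, 6, 17, 34, 51, 102.
Repeated squaring: 71^1 ≡ 71, 71^2 ≡ 97, 71^4 ≡ 36, 71^8 ≡ 60, 71^16 ≡ 98, 71^32 ≡ 25, 71^64 ≡ 7 (mod 103).
Test 71^d mod 103 for each divisor d in increasing order:
71^1 ≡ 71
71^2 ≡ 97
71^3 = 71^2·71^1 ≡ 89
71^6 = 71^4·71^2 ≡ 93
71^17 = 71^16·71^1 ≡ 57
71^34 = 71^32·71^2 ≡ 56
71^51 = 71^32·71^16·71^2·71^1 ≡ 102
71^102 = 71^64·71^32·71^4·71^2 ≡ 1  ← first divisor giving 1
The order is 102.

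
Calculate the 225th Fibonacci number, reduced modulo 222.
76

Matrix identity: Q^n = [[F_(n+1), F_n], [F_n, F_(n-1)]] with Q = [[1,1],[1,0]].
n = 225 = 11100001₂. Square-and-multiply, entries mod 222:
Q^1 = [[1,1],[1,0]]
Q^3 = (Q^1)²·Q = [[3,2],[2,1]]
Q^7 = (Q^3)²·Q = [[21,13],[13,8]]
Q^14 = (Q^7)² = [[166,155],[155,11]]
Q^28 = (Q^14)² = [[77,129],[129,170]]
Q^56 = (Q^28)² = [[148,117],[117,31]]
Q^112 = (Q^56)² = [[73,75],[75,220]]
Q^225 = (Q^112)²·Q = [[73,76],[76,219]]
F_225 mod 222 = Q^225[0][1] = 76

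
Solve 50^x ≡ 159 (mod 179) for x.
103

Baby-step giant-step with step n = ⌈√179⌉ = 14.
Baby steps 50^j mod 179 (j:value) for j=0..13: 0:1, 1:50, 2:173, 3:58, 4:36, 5:10, 6:142, 7:119, 8:43, 9:2, 10:100, 11:167, 12:116, 13:72.
Giant-step multiplier: 50^(-14) ≡ 50^(178-14) = 50^164 ≡ 9 (mod 179).
Giant steps γ_i = 159·9^i mod 179: γ_0=159, γ_1=178, γ_2=170, γ_3=98, γ_4=166, γ_5=62, γ_6=21, γ_7=10 (in table at j=5).
x = i·n + j = 7·14 + 5 = 103.
Check: 50^103 ≡ 159 (mod 179).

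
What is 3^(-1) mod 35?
12

gcd(3, 35) = 1, so the inverse exists.
Extended Euclidean algorithm on (35, 3):
35 = 11 × 3 + 2  ⟹  2 = (1)·35 + (-11)·3
3 = 1 × 2 + 1  ⟹  1 = (-1)·35 + (12)·3
So (12)·3 ≡ 1 (mod 35), i.e. 3^(-1) ≡ 12 (mod 35).
Check: 3 × 12 = 36 ≡ 1 (mod 35)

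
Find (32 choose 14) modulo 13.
12

Using Lucas' theorem:
Write n=32 and k=14 in base 13:
n in base 13: [2, 6]
k in base 13: [1, 1]
C(32,14) mod 13 = ∏ C(n_i, k_i) mod 13
Digit binomials (mod 13): C(2,1) = 2; C(6,1) = 6
Product: 2 × 6 = 12 ≡ 12 (mod 13)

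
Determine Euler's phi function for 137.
136

137 = 137
φ(n) = n × ∏(1 - 1/p) for each prime p dividing n
φ(137) = 137 × (1 - 1/137) = 136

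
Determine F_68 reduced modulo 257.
33

Matrix identity: Q^n = [[F_(n+1), F_n], [F_n, F_(n-1)]] with Q = [[1,1],[1,0]].
n = 68 = 1000100₂. Square-and-multiply, entries mod 257:
Q^1 = [[1,1],[1,0]]
Q^2 = (Q^1)² = [[2,1],[1,1]]
Q^4 = (Q^2)² = [[5,3],[3,2]]
Q^8 = (Q^4)² = [[34,21],[21,13]]
Q^17 = (Q^8)²·Q = [[14,55],[55,216]]
Q^34 = (Q^17)² = [[137,57],[57,80]]
Q^68 = (Q^34)² = [[173,33],[33,140]]
F_68 mod 257 = Q^68[0][1] = 33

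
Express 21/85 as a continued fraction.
[0; 4, 21]

Euclidean algorithm steps:
21 = 0 × 85 + 21
85 = 4 × 21 + 1
21 = 21 × 1 + 0
Continued fraction: [0; 4, 21]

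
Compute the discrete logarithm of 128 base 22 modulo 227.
47

Baby-step giant-step with step n = ⌈√227⌉ = 16.
Baby steps 22^j mod 227 (j:value) for j=0..15: 0:1, 1:22, 2:30, 3:206, 4:219, 5:51, 6:214, 7:168, 8:64, 9:46, 10:104, 11:18, 12:169, 13:86, 14:76, 15:83.
Giant-step multiplier: 22^(-16) ≡ 22^(226-16) = 22^210 ≡ 159 (mod 227).
Giant steps γ_i = 128·159^i mod 227: γ_0=128, γ_1=149, γ_2=83 (in table at j=15).
x = i·n + j = 2·16 + 15 = 47.
Check: 22^47 ≡ 128 (mod 227).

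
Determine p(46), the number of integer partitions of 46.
105558

p(n) counts ways to write n as a sum of positive integers (order ignored).
Euler's pentagonal recurrence: p(k) = p(k-1) + p(k-2) - p(k-5) - p(k-7) + p(k-12) + p(k-15) - ... (offsets j(3j∓1)/2, signs ++--, p(0)=1, p(<0)=0).
DP table for k = 0..45: p(0)=1, p(1)=1, p(2)=2, p(3)=3, p(4)=5, p(5)=7, p(6)=11, p(7)=15, p(8)=22, p(9)=30, p(10)=42, p(11)=56, p(12)=77, p(13)=101, p(14)=135, p(15)=176, p(16)=231, p(17)=297, p(18)=385, p(19)=490, p(20)=627, p(21)=792, p(22)=1002, p(23)=1255, p(24)=1575, p(25)=1958, p(26)=2436, p(27)=3010, p(28)=3718, p(29)=4565, p(30)=5604, p(31)=6842, p(32)=8349, p(33)=10143, p(34)=12310, p(35)=14883, p(36)=17977, p(37)=21637, p(38)=26015, p(39)=31185, p(40)=37338, p(41)=44583, p(42)=53174, p(43)=63261, p(44)=75175, p(45)=89134.
Final step: p(46) = p(45) + p(44) - p(41) - p(39) + p(34) + p(31) - p(24) - p(20) + p(11) + p(6)
= 89134 + 75175 - 44583 - 31185 + 12310 + 6842 - 1575 - 627 + 56 + 11
= 105558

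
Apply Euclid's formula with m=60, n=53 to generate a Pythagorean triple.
(791, 6360, 6409)

Euclid's formula: a = m² - n², b = 2mn, c = m² + n²
m = 60, n = 53
a = 60² - 53² = 3600 - 2809 = 791
b = 2 × 60 × 53 = 6360
c = 60² + 53² = 3600 + 2809 = 6409
Verification: 791² + 6360² = 625681 + 40449600 = 41075281 = 6409² ✓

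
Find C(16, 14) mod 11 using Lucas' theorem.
10

Using Lucas' theorem:
Write n=16 and k=14 in base 11:
n in base 11: [1, 5]
k in base 11: [1, 3]
C(16,14) mod 11 = ∏ C(n_i, k_i) mod 11
Digit binomials (mod 11): C(1,1) = 1; C(5,3) = 10
Product: 1 × 10 = 10 ≡ 10 (mod 11)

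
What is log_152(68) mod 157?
10

Baby-step giant-step with step n = ⌈√157⌉ = 13.
Baby steps 152^j mod 157 (j:value) for j=0..12: 0:1, 1:152, 2:25, 3:32, 4:154, 5:15, 6:82, 7:61, 8:9, 9:112, 10:68, 11:131, 12:130.
h = 68 is already in the table at j=10, so x = 10.
Check: 152^10 ≡ 68 (mod 157).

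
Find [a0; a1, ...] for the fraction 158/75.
[2; 9, 2, 1, 2]

Euclidean algorithm steps:
158 = 2 × 75 + 8
75 = 9 × 8 + 3
8 = 2 × 3 + 2
3 = 1 × 2 + 1
2 = 2 × 1 + 0
Continued fraction: [2; 9, 2, 1, 2]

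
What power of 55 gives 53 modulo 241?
98

Baby-step giant-step with step n = ⌈√241⌉ = 16.
Baby steps 55^j mod 241 (j:value) for j=0..15: 0:1, 1:55, 2:133, 3:85, 4:96, 5:219, 6:236, 7:207, 8:58, 9:57, 10:2, 11:110, 12:25, 13:170, 14:192, 15:197.
Giant-step multiplier: 55^(-16) ≡ 55^(240-16) = 55^224 ≡ 24 (mod 241).
Giant steps γ_i = 53·24^i mod 241: γ_0=53, γ_1=67, γ_2=162, γ_3=32, γ_4=45, γ_5=116, γ_6=133 (in table at j=2).
x = i·n + j = 6·16 + 2 = 98.
Check: 55^98 ≡ 53 (mod 241).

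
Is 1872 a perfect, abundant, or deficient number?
abundant

Proper divisors of 1872: sum = 1 + 2 + 3 + 4 + 6 + 8 + 9 + 12 + ... + 312 + 468 + 624 + 936 (29 divisors) = 3770
Since 3770 > 1872, 1872 is abundant.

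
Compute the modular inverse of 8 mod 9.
8

gcd(8, 9) = 1, so the inverse exists.
Extended Euclidean algorithm on (9, 8):
9 = 1 × 8 + 1  ⟹  1 = (1)·9 + (-1)·8
So (-1)·8 ≡ 1 (mod 9), i.e. 8^(-1) ≡ -1 ≡ 8 (mod 9).
Check: 8 × 8 = 64 ≡ 1 (mod 9)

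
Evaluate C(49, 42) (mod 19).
7

Using Lucas' theorem:
Write n=49 and k=42 in base 19:
n in base 19: [2, 11]
k in base 19: [2, 4]
C(49,42) mod 19 = ∏ C(n_i, k_i) mod 19
Digit binomials (mod 19): C(2,2) = 1; C(11,4) = 330 ≡ 7
Product: 1 × 7 = 7 ≡ 7 (mod 19)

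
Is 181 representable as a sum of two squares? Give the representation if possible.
9² + 10² (a=9, b=10)

Factorization: 181 = 181
By Fermat: n is sum of two squares iff every prime p ≡ 3 (mod 4) appears to even power.
All primes ≡ 3 (mod 4) appear to even power.
Search a = 0, 1, 2, … for 181 - a² a perfect square: first hit at a = 9: 181 - 81 = 100 = 10².
181 = 9² + 10² = 81 + 100 ✓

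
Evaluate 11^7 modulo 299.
145

Repeated squaring. Binary of 7 = 111.
11^1 ≡ 11 (mod 299); 11^2 ≡ 121 (mod 299); 11^4 ≡ 289 (mod 299)
11^7 = 11^1 × 11^2 × 11^4 ≡ 145 (mod 299)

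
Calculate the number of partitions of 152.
49686288421

p(n) counts ways to write n as a sum of positive integers (order ignored).
Euler's pentagonal recurrence: p(k) = p(k-1) + p(k-2) - p(k-5) - p(k-7) + p(k-12) + p(k-15) - ... (offsets j(3j∓1)/2, signs ++--, p(0)=1, p(<0)=0).
DP table for k = 0..151: p(0)=1, p(1)=1, p(2)=2, p(3)=3, p(4)=5, p(5)=7, p(6)=11, p(7)=15, p(8)=22, p(9)=30, p(10)=42, p(11)=56, p(12)=77, p(13)=101, p(14)=135, p(15)=176, p(16)=231, p(17)=297, p(18)=385, p(19)=490, p(20)=627, p(21)=792, p(22)=1002, p(23)=1255, p(24)=1575, p(25)=1958, p(26)=2436, p(27)=3010, p(28)=3718, p(29)=4565, p(30)=5604, p(31)=6842, p(32)=8349, p(33)=10143, p(34)=12310, p(35)=14883, p(36)=17977, p(37)=21637, p(38)=26015, p(39)=31185, p(40)=37338, p(41)=44583, p(42)=53174, p(43)=63261, p(44)=75175, p(45)=89134, p(46)=105558, p(47)=124754, p(48)=147273, p(49)=173525, p(50)=204226, p(51)=239943, p(52)=281589, p(53)=329931, p(54)=386155, p(55)=451276, p(56)=526823, p(57)=614154, p(58)=715220, p(59)=831820, p(60)=966467, p(61)=1121505, p(62)=1300156, p(63)=1505499, p(64)=1741630, p(65)=2012558, p(66)=2323520, p(67)=2679689, p(68)=3087735, p(69)=3554345, p(70)=4087968, p(71)=4697205, p(72)=5392783, p(73)=6185689, p(74)=7089500, p(75)=8118264, p(76)=9289091, p(77)=10619863, p(78)=12132164, p(79)=13848650, p(80)=15796476, p(81)=18004327, p(82)=20506255, p(83)=23338469, p(84)=26543660, p(85)=30167357, p(86)=34262962, p(87)=38887673, p(88)=44108109, p(89)=49995925, p(90)=56634173, p(91)=64112359, p(92)=72533807, p(93)=82010177, p(94)=92669720, p(95)=104651419, p(96)=118114304, p(97)=133230930, p(98)=150198136, p(99)=169229875, p(100)=190569292, p(101)=214481126, p(102)=241265379, p(103)=271248950, p(104)=304801365, p(105)=342325709, p(106)=384276336, p(107)=431149389, p(108)=483502844, p(109)=541946240, p(110)=607163746, p(111)=679903203, p(112)=761002156, p(113)=851376628, p(114)=952050665, p(115)=1064144451, p(116)=1188908248, p(117)=1327710076, p(118)=1482074143, p(119)=1653668665, p(120)=1844349560, p(121)=2056148051, p(122)=2291320912, p(123)=2552338241, p(124)=2841940500, p(125)=3163127352, p(126)=3519222692, p(127)=3913864295, p(128)=4351078600, p(129)=4835271870, p(130)=5371315400, p(131)=5964539504, p(132)=6620830889, p(133)=7346629512, p(134)=8149040695, p(135)=9035836076, p(136)=10015581680, p(137)=11097645016, p(138)=12292341831, p(139)=13610949895, p(140)=15065878135, p(141)=16670689208, p(142)=18440293320, p(143)=20390982757, p(144)=22540654445, p(145)=24908858009, p(146)=27517052599, p(147)=30388671978, p(148)=33549419497, p(149)=37027355200, p(150)=40853235313, p(151)=45060624582.
Final step: p(152) = p(151) + p(150) - p(147) - p(145) + p(140) + p(137) - p(130) - p(126) + p(117) + p(112) - p(101) - p(95) + p(82) + p(75) - p(60) - p(52) + p(35) + p(26) - p(7)
= 45060624582 + 40853235313 - 30388671978 - 24908858009 + 15065878135 + 11097645016 - 5371315400 - 3519222692 + 1327710076 + 761002156 - 214481126 - 104651419 + 20506255 + 8118264 - 966467 - 281589 + 14883 + 2436 - 15
= 49686288421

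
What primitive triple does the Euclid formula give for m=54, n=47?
(707, 5076, 5125)

Euclid's formula: a = m² - n², b = 2mn, c = m² + n²
m = 54, n = 47
a = 54² - 47² = 2916 - 2209 = 707
b = 2 × 54 × 47 = 5076
c = 54² + 47² = 2916 + 2209 = 5125
Verification: 707² + 5076² = 499849 + 25765776 = 26265625 = 5125² ✓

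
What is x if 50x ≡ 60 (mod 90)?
x ≡ 3 (mod 9)

gcd(50, 90) = 10, which divides 60, so solutions exist.
Divide through by 10: 5x ≡ 6 (mod 9).
Find 5^(-1) mod 9 by the extended Euclidean algorithm:
9 = 1 × 5 + 4  ⟹  4 = (1)·9 + (-1)·5
5 = 1 × 4 + 1  ⟹  1 = (-1)·9 + (2)·5
So (2)·5 ≡ 1 (mod 9), i.e. 5^(-1) ≡ 2 (mod 9).
x ≡ 2 × 6 = 12 ≡ 3 (mod 9).
Check: 50 × 3 = 150 ≡ 60 (mod 90).
x ≡ 3 (mod 9), giving 10 solutions mod 90.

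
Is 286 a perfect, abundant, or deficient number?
deficient

Proper divisors of 286: sum = 1 + 2 + 11 + 13 + 22 + 26 + 143 = 218
Since 218 < 286, 286 is deficient.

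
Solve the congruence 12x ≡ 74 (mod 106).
x ≡ 15 (mod 53)

gcd(12, 106) = 2, which divides 74, so solutions exist.
Divide through by 2: 6x ≡ 37 (mod 53).
Find 6^(-1) mod 53 by the extended Euclidean algorithm:
53 = 8 × 6 + 5  ⟹  5 = (1)·53 + (-8)·6
6 = 1 × 5 + 1  ⟹  1 = (-1)·53 + (9)·6
So (9)·6 ≡ 1 (mod 53), i.e. 6^(-1) ≡ 9 (mod 53).
x ≡ 9 × 37 = 333 ≡ 15 (mod 53).
Check: 12 × 15 = 180 ≡ 74 (mod 106).
x ≡ 15 (mod 53), giving 2 solutions mod 106.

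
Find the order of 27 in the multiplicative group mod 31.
10

31 is prime, so ord(27) divides φ(31) = 30.
Divisors of 30: 1, 2, 3, 5, 6, 10, 15, 30.
Repeated squaring: 27^1 ≡ 27, 27^2 ≡ 16, 27^4 ≡ 8, 27^8 ≡ 2, 27^16 ≡ 4 (mod 31).
Test 27^d mod 31 for each divisor d in increasing order:
27^1 ≡ 27
27^2 ≡ 16
27^3 = 27^2·27^1 ≡ 29
27^5 = 27^4·27^1 ≡ 30
27^6 = 27^4·27^2 ≡ 4
27^10 = 27^8·27^2 ≡ 1  ← first divisor giving 1
The order is 10.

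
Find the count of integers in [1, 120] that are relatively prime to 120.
32

120 = 2^3 × 3 × 5
φ(n) = n × ∏(1 - 1/p) for each prime p dividing n
φ(120) = 120 × (1 - 1/2) × (1 - 1/3) × (1 - 1/5) = 32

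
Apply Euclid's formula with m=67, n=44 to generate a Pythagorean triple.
(2553, 5896, 6425)

Euclid's formula: a = m² - n², b = 2mn, c = m² + n²
m = 67, n = 44
a = 67² - 44² = 4489 - 1936 = 2553
b = 2 × 67 × 44 = 5896
c = 67² + 44² = 4489 + 1936 = 6425
Verification: 2553² + 5896² = 6517809 + 34762816 = 41280625 = 6425² ✓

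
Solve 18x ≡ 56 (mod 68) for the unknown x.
x ≡ 22 (mod 34)

gcd(18, 68) = 2, which divides 56, so solutions exist.
Divide through by 2: 9x ≡ 28 (mod 34).
Find 9^(-1) mod 34 by the extended Euclidean algorithm:
34 = 3 × 9 + 7  ⟹  7 = (1)·34 + (-3)·9
9 = 1 × 7 + 2  ⟹  2 = (-1)·34 + (4)·9
7 = 3 × 2 + 1  ⟹  1 = (4)·34 + (-15)·9
So (-15)·9 ≡ 1 (mod 34), i.e. 9^(-1) ≡ -15 ≡ 19 (mod 34).
x ≡ 19 × 28 = 532 ≡ 22 (mod 34).
Check: 18 × 22 = 396 ≡ 56 (mod 68).
x ≡ 22 (mod 34), giving 2 solutions mod 68.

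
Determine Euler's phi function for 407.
360

407 = 11 × 37
φ(n) = n × ∏(1 - 1/p) for each prime p dividing n
φ(407) = 407 × (1 - 1/11) × (1 - 1/37) = 360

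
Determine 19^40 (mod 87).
49

Repeated squaring. Binary of 40 = 101000.
19^1 ≡ 19 (mod 87); 19^2 ≡ 13 (mod 87); 19^4 ≡ 82 (mod 87); 19^8 ≡ 25 (mod 87); 19^16 ≡ 16 (mod 87); 19^32 ≡ 82 (mod 87)
19^40 = 19^8 × 19^32 ≡ 49 (mod 87)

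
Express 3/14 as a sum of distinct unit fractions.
1/5 + 1/70

Greedy algorithm:
3/14: ceiling(14/3) = 5, use 1/5
1/70: ceiling(70/1) = 70, use 1/70
Result: 3/14 = 1/5 + 1/70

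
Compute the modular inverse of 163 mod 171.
64

gcd(163, 171) = 1, so the inverse exists.
Extended Euclidean algorithm on (171, 163):
171 = 1 × 163 + 8  ⟹  8 = (1)·171 + (-1)·163
163 = 20 × 8 + 3  ⟹  3 = (-20)·171 + (21)·163
8 = 2 × 3 + 2  ⟹  2 = (41)·171 + (-43)·163
3 = 1 × 2 + 1  ⟹  1 = (-61)·171 + (64)·163
So (64)·163 ≡ 1 (mod 171), i.e. 163^(-1) ≡ 64 (mod 171).
Check: 163 × 64 = 10432 ≡ 1 (mod 171)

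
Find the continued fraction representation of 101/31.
[3; 3, 1, 7]

Euclidean algorithm steps:
101 = 3 × 31 + 8
31 = 3 × 8 + 7
8 = 1 × 7 + 1
7 = 7 × 1 + 0
Continued fraction: [3; 3, 1, 7]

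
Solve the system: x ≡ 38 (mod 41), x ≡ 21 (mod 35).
161

Using Chinese Remainder Theorem:
M = 41 × 35 = 1435
M1 = 35, M2 = 41
y1 = 35^(-1) mod 41 = 34
y2 = 41^(-1) mod 35 = 6
x = (38×35×34 + 21×41×6) mod 1435 = 161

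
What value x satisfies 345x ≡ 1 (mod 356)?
97

gcd(345, 356) = 1, so the inverse exists.
Extended Euclidean algorithm on (356, 345):
356 = 1 × 345 + 11  ⟹  11 = (1)·356 + (-1)·345
345 = 31 × 11 + 4  ⟹  4 = (-31)·356 + (32)·345
11 = 2 × 4 + 3  ⟹  3 = (63)·356 + (-65)·345
4 = 1 × 3 + 1  ⟹  1 = (-94)·356 + (97)·345
So (97)·345 ≡ 1 (mod 356), i.e. 345^(-1) ≡ 97 (mod 356).
Check: 345 × 97 = 33465 ≡ 1 (mod 356)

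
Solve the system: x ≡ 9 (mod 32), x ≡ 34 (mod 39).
73

Using Chinese Remainder Theorem:
M = 32 × 39 = 1248
M1 = 39, M2 = 32
y1 = 39^(-1) mod 32 = 23
y2 = 32^(-1) mod 39 = 11
x = (9×39×23 + 34×32×11) mod 1248 = 73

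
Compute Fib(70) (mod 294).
113

Matrix identity: Q^n = [[F_(n+1), F_n], [F_n, F_(n-1)]] with Q = [[1,1],[1,0]].
n = 70 = 1000110₂. Square-and-multiply, entries mod 294:
Q^1 = [[1,1],[1,0]]
Q^2 = (Q^1)² = [[2,1],[1,1]]
Q^4 = (Q^2)² = [[5,3],[3,2]]
Q^8 = (Q^4)² = [[34,21],[21,13]]
Q^17 = (Q^8)²·Q = [[232,127],[127,105]]
Q^35 = (Q^17)²·Q = [[150,275],[275,169]]
Q^70 = (Q^35)² = [[223,113],[113,110]]
F_70 mod 294 = Q^70[0][1] = 113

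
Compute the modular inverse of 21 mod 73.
7

gcd(21, 73) = 1, so the inverse exists.
Extended Euclidean algorithm on (73, 21):
73 = 3 × 21 + 10  ⟹  10 = (1)·73 + (-3)·21
21 = 2 × 10 + 1  ⟹  1 = (-2)·73 + (7)·21
So (7)·21 ≡ 1 (mod 73), i.e. 21^(-1) ≡ 7 (mod 73).
Check: 21 × 7 = 147 ≡ 1 (mod 73)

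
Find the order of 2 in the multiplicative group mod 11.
10

11 is prime, so ord(2) divides φ(11) = 10.
Divisors of 10: 1, 2, 5, 10.
Repeated squaring: 2^1 ≡ 2, 2^2 ≡ 4, 2^4 ≡ 5, 2^8 ≡ 3 (mod 11).
Test 2^d mod 11 for each divisor d in increasing order:
2^1 ≡ 2
2^2 ≡ 4
2^5 = 2^4·2^1 ≡ 10
2^10 = 2^8·2^2 ≡ 1  ← first divisor giving 1
The order is 10.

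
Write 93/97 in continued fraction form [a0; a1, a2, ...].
[0; 1, 23, 4]

Euclidean algorithm steps:
93 = 0 × 97 + 93
97 = 1 × 93 + 4
93 = 23 × 4 + 1
4 = 4 × 1 + 0
Continued fraction: [0; 1, 23, 4]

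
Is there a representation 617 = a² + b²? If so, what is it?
16² + 19² (a=16, b=19)

Factorization: 617 = 617
By Fermat: n is sum of two squares iff every prime p ≡ 3 (mod 4) appears to even power.
All primes ≡ 3 (mod 4) appear to even power.
Search a = 0, 1, 2, … for 617 - a² a perfect square: first hit at a = 16: 617 - 256 = 361 = 19².
617 = 16² + 19² = 256 + 361 ✓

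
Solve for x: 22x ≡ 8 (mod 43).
x ≡ 16 (mod 43)

gcd(22, 43) = 1, which divides 8, so solutions exist.
Find 22^(-1) mod 43 by the extended Euclidean algorithm:
43 = 1 × 22 + 21  ⟹  21 = (1)·43 + (-1)·22
22 = 1 × 21 + 1  ⟹  1 = (-1)·43 + (2)·22
So (2)·22 ≡ 1 (mod 43), i.e. 22^(-1) ≡ 2 (mod 43).
x ≡ 2 × 8 = 16 ≡ 16 (mod 43).
Check: 22 × 16 = 352 ≡ 8 (mod 43).
Unique solution: x ≡ 16 (mod 43)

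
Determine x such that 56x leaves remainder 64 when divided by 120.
x ≡ 14 (mod 15)

gcd(56, 120) = 8, which divides 64, so solutions exist.
Divide through by 8: 7x ≡ 8 (mod 15).
Find 7^(-1) mod 15 by the extended Euclidean algorithm:
15 = 2 × 7 + 1  ⟹  1 = (1)·15 + (-2)·7
So (-2)·7 ≡ 1 (mod 15), i.e. 7^(-1) ≡ -2 ≡ 13 (mod 15).
x ≡ 13 × 8 = 104 ≡ 14 (mod 15).
Check: 56 × 14 = 784 ≡ 64 (mod 120).
x ≡ 14 (mod 15), giving 8 solutions mod 120.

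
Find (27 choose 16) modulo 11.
2

Using Lucas' theorem:
Write n=27 and k=16 in base 11:
n in base 11: [2, 5]
k in base 11: [1, 5]
C(27,16) mod 11 = ∏ C(n_i, k_i) mod 11
Digit binomials (mod 11): C(2,1) = 2; C(5,5) = 1
Product: 2 × 1 = 2 ≡ 2 (mod 11)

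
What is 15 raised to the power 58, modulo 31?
4

Repeated squaring. Binary of 58 = 111010.
15^1 ≡ 15 (mod 31); 15^2 ≡ 8 (mod 31); 15^4 ≡ 2 (mod 31); 15^8 ≡ 4 (mod 31); 15^16 ≡ 16 (mod 31); 15^32 ≡ 8 (mod 31)
15^58 = 15^2 × 15^8 × 15^16 × 15^32 ≡ 4 (mod 31)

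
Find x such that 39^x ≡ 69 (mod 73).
44

Baby-step giant-step with step n = ⌈√73⌉ = 9.
Baby steps 39^j mod 73 (j:value) for j=0..8: 0:1, 1:39, 2:61, 3:43, 4:71, 5:68, 6:24, 7:60, 8:4.
Giant-step multiplier: 39^(-9) ≡ 39^(72-9) = 39^63 ≡ 22 (mod 73).
Giant steps γ_i = 69·22^i mod 73: γ_0=69, γ_1=58, γ_2=35, γ_3=40, γ_4=4 (in table at j=8).
x = i·n + j = 4·9 + 8 = 44.
Check: 39^44 ≡ 69 (mod 73).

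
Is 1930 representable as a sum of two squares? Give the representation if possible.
9² + 43² (a=9, b=43)

Factorization: 1930 = 2 × 5 × 193
By Fermat: n is sum of two squares iff every prime p ≡ 3 (mod 4) appears to even power.
All primes ≡ 3 (mod 4) appear to even power.
Search a = 0, 1, 2, … for 1930 - a² a perfect square: first hit at a = 9: 1930 - 81 = 1849 = 43².
1930 = 9² + 43² = 81 + 1849 ✓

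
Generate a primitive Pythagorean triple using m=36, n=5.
(1271, 360, 1321)

Euclid's formula: a = m² - n², b = 2mn, c = m² + n²
m = 36, n = 5
a = 36² - 5² = 1296 - 25 = 1271
b = 2 × 36 × 5 = 360
c = 36² + 5² = 1296 + 25 = 1321
Verification: 1271² + 360² = 1615441 + 129600 = 1745041 = 1321² ✓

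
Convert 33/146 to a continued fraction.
[0; 4, 2, 2, 1, 4]

Euclidean algorithm steps:
33 = 0 × 146 + 33
146 = 4 × 33 + 14
33 = 2 × 14 + 5
14 = 2 × 5 + 4
5 = 1 × 4 + 1
4 = 4 × 1 + 0
Continued fraction: [0; 4, 2, 2, 1, 4]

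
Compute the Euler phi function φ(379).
378

379 = 379
φ(n) = n × ∏(1 - 1/p) for each prime p dividing n
φ(379) = 379 × (1 - 1/379) = 378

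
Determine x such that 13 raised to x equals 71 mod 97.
35

Baby-step giant-step with step n = ⌈√97⌉ = 10.
Baby steps 13^j mod 97 (j:value) for j=0..9: 0:1, 1:13, 2:72, 3:63, 4:43, 5:74, 6:89, 7:90, 8:6, 9:78.
Giant-step multiplier: 13^(-10) ≡ 13^(96-10) = 13^86 ≡ 86 (mod 97).
Giant steps γ_i = 71·86^i mod 97: γ_0=71, γ_1=92, γ_2=55, γ_3=74 (in table at j=5).
x = i·n + j = 3·10 + 5 = 35.
Check: 13^35 ≡ 71 (mod 97).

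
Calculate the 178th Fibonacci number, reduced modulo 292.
59

Matrix identity: Q^n = [[F_(n+1), F_n], [F_n, F_(n-1)]] with Q = [[1,1],[1,0]].
n = 178 = 10110010₂. Square-and-multiply, entries mod 292:
Q^1 = [[1,1],[1,0]]
Q^2 = (Q^1)² = [[2,1],[1,1]]
Q^5 = (Q^2)²·Q = [[8,5],[5,3]]
Q^11 = (Q^5)²·Q = [[144,89],[89,55]]
Q^22 = (Q^11)² = [[41,191],[191,142]]
Q^44 = (Q^22)² = [[202,205],[205,289]]
Q^89 = (Q^44)²·Q = [[108,193],[193,207]]
Q^178 = (Q^89)² = [[149,59],[59,90]]
F_178 mod 292 = Q^178[0][1] = 59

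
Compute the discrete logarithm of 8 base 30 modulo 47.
12

Baby-step giant-step with step n = ⌈√47⌉ = 7.
Baby steps 30^j mod 47 (j:value) for j=0..6: 0:1, 1:30, 2:7, 3:22, 4:2, 5:13, 6:14.
Giant-step multiplier: 30^(-7) ≡ 30^(46-7) = 30^39 ≡ 31 (mod 47).
Giant steps γ_i = 8·31^i mod 47: γ_0=8, γ_1=13 (in table at j=5).
x = i·n + j = 1·7 + 5 = 12.
Check: 30^12 ≡ 8 (mod 47).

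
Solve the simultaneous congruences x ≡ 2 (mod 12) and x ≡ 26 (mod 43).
26

Using Chinese Remainder Theorem:
M = 12 × 43 = 516
M1 = 43, M2 = 12
y1 = 43^(-1) mod 12 = 7
y2 = 12^(-1) mod 43 = 18
x = (2×43×7 + 26×12×18) mod 516 = 26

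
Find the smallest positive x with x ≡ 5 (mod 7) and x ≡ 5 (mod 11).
5

Using Chinese Remainder Theorem:
M = 7 × 11 = 77
M1 = 11, M2 = 7
y1 = 11^(-1) mod 7 = 2
y2 = 7^(-1) mod 11 = 8
x = (5×11×2 + 5×7×8) mod 77 = 5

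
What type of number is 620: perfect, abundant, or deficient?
abundant

Proper divisors of 620: sum = 1 + 2 + 4 + 5 + 10 + 20 + 31 + 62 + 124 + 155 + 310 = 724
Since 724 > 620, 620 is abundant.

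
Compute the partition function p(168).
228204732751

p(n) counts ways to write n as a sum of positive integers (order ignored).
Euler's pentagonal recurrence: p(k) = p(k-1) + p(k-2) - p(k-5) - p(k-7) + p(k-12) + p(k-15) - ... (offsets j(3j∓1)/2, signs ++--, p(0)=1, p(<0)=0).
DP table for k = 0..167: p(0)=1, p(1)=1, p(2)=2, p(3)=3, p(4)=5, p(5)=7, p(6)=11, p(7)=15, p(8)=22, p(9)=30, p(10)=42, p(11)=56, p(12)=77, p(13)=101, p(14)=135, p(15)=176, p(16)=231, p(17)=297, p(18)=385, p(19)=490, p(20)=627, p(21)=792, p(22)=1002, p(23)=1255, p(24)=1575, p(25)=1958, p(26)=2436, p(27)=3010, p(28)=3718, p(29)=4565, p(30)=5604, p(31)=6842, p(32)=8349, p(33)=10143, p(34)=12310, p(35)=14883, p(36)=17977, p(37)=21637, p(38)=26015, p(39)=31185, p(40)=37338, p(41)=44583, p(42)=53174, p(43)=63261, p(44)=75175, p(45)=89134, p(46)=105558, p(47)=124754, p(48)=147273, p(49)=173525, p(50)=204226, p(51)=239943, p(52)=281589, p(53)=329931, p(54)=386155, p(55)=451276, p(56)=526823, p(57)=614154, p(58)=715220, p(59)=831820, p(60)=966467, p(61)=1121505, p(62)=1300156, p(63)=1505499, p(64)=1741630, p(65)=2012558, p(66)=2323520, p(67)=2679689, p(68)=3087735, p(69)=3554345, p(70)=4087968, p(71)=4697205, p(72)=5392783, p(73)=6185689, p(74)=7089500, p(75)=8118264, p(76)=9289091, p(77)=10619863, p(78)=12132164, p(79)=13848650, p(80)=15796476, p(81)=18004327, p(82)=20506255, p(83)=23338469, p(84)=26543660, p(85)=30167357, p(86)=34262962, p(87)=38887673, p(88)=44108109, p(89)=49995925, p(90)=56634173, p(91)=64112359, p(92)=72533807, p(93)=82010177, p(94)=92669720, p(95)=104651419, p(96)=118114304, p(97)=133230930, p(98)=150198136, p(99)=169229875, p(100)=190569292, p(101)=214481126, p(102)=241265379, p(103)=271248950, p(104)=304801365, p(105)=342325709, p(106)=384276336, p(107)=431149389, p(108)=483502844, p(109)=541946240, p(110)=607163746, p(111)=679903203, p(112)=761002156, p(113)=851376628, p(114)=952050665, p(115)=1064144451, p(116)=1188908248, p(117)=1327710076, p(118)=1482074143, p(119)=1653668665, p(120)=1844349560, p(121)=2056148051, p(122)=2291320912, p(123)=2552338241, p(124)=2841940500, p(125)=3163127352, p(126)=3519222692, p(127)=3913864295, p(128)=4351078600, p(129)=4835271870, p(130)=5371315400, p(131)=5964539504, p(132)=6620830889, p(133)=7346629512, p(134)=8149040695, p(135)=9035836076, p(136)=10015581680, p(137)=11097645016, p(138)=12292341831, p(139)=13610949895, p(140)=15065878135, p(141)=16670689208, p(142)=18440293320, p(143)=20390982757, p(144)=22540654445, p(145)=24908858009, p(146)=27517052599, p(147)=30388671978, p(148)=33549419497, p(149)=37027355200, p(150)=40853235313, p(151)=45060624582, p(152)=49686288421, p(153)=54770336324, p(154)=60356673280, p(155)=66493182097, p(156)=73232243759, p(157)=80630964769, p(158)=88751778802, p(159)=97662728555, p(160)=107438159466, p(161)=118159068427, p(162)=129913904637, p(163)=142798995930, p(164)=156919475295, p(165)=172389800255, p(166)=189334822579, p(167)=207890420102.
Final step: p(168) = p(167) + p(166) - p(163) - p(161) + p(156) + p(153) - p(146) - p(142) + p(133) + p(128) - p(117) - p(111) + p(98) + p(91) - p(76) - p(68) + p(51) + p(42) - p(23) - p(13)
= 207890420102 + 189334822579 - 142798995930 - 118159068427 + 73232243759 + 54770336324 - 27517052599 - 18440293320 + 7346629512 + 4351078600 - 1327710076 - 679903203 + 150198136 + 64112359 - 9289091 - 3087735 + 239943 + 53174 - 1255 - 101
= 228204732751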